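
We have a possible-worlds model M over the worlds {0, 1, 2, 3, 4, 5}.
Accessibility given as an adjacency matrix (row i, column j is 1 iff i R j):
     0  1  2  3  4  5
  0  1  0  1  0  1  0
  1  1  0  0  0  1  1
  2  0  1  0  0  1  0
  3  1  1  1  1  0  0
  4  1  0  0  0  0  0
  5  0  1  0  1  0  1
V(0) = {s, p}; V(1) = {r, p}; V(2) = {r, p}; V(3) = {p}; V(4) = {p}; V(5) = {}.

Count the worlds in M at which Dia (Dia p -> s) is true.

Let φ = Dia (Dia p -> s). Evaluate φ at each world:
  0 (successors {0, 2, 4}): φ is true.
  1 (successors {0, 4, 5}): φ is true.
  2 (successors {1, 4}): φ is false.
  3 (successors {0, 1, 2, 3}): φ is true.
  4 (successors {0}): φ is true.
  5 (successors {1, 3, 5}): φ is false.
For instance, at 4:
  At 4: Dia (Dia p -> s) requires Dia p -> s at some successor in {0}.
    Dia p -> s holds at 0, so Dia (Dia p -> s) is true at 4.
      At 0: Dia p is true, s is true, so Dia p -> s is true.
Satisfying worlds: {0, 1, 3, 4}

4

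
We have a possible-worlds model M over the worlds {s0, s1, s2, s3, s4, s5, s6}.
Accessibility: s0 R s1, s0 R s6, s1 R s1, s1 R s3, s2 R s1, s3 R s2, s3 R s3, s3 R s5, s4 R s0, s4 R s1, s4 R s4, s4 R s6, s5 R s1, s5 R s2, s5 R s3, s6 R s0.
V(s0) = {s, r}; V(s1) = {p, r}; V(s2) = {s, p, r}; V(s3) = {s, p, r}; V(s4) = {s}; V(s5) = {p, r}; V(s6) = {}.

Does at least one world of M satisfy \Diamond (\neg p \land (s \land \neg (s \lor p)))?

Let φ = \Diamond (\neg p \land (s \land \neg (s \lor p))). Evaluate φ at each world:
  s0 (successors {s1, s6}): φ is false.
  s1 (successors {s1, s3}): φ is false.
  s2 (successors {s1}): φ is false.
  s3 (successors {s2, s3, s5}): φ is false.
  s4 (successors {s0, s1, s4, s6}): φ is false.
  s5 (successors {s1, s2, s3}): φ is false.
  s6 (successors {s0}): φ is false.
For instance, at s6:
  At s6: \Diamond (\neg p \land (s \land \neg (s \lor p))) requires \neg p \land (s \land \neg (s \lor p)) at some successor in {s0}.
    At s0: \neg p \land (s \land \neg (s \lor p)) is false.
  So \Diamond (\neg p \land (s \land \neg (s \lor p))) is false at s6.

No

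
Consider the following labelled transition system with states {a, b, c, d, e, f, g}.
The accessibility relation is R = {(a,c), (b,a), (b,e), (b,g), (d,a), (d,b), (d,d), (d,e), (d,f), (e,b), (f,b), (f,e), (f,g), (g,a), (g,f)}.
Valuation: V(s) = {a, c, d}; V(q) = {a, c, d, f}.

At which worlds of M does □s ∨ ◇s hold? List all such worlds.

Let φ = □s ∨ ◇s. Evaluate φ at each world:
  a (successors {c}): φ is true.
  b (successors {a, e, g}): φ is true.
  c (successors ∅): φ is true.
  d (successors {a, b, d, e, f}): φ is true.
  e (successors {b}): φ is false.
  f (successors {b, e, g}): φ is false.
  g (successors {a, f}): φ is true.
For instance, at f:
  At f: □s is false, ◇s is false, so □s ∨ ◇s is false.
    At f: □s requires s at every successor {b, e, g}.
      s fails at b, so □s is false at f.
    At f: ◇s requires s at some successor in {b, e, g}.
      At b: s is false.
      At e: s is false.
      At g: s is false.
    So ◇s is false at f.
Satisfying worlds: {a, b, c, d, g}

a, b, c, d, g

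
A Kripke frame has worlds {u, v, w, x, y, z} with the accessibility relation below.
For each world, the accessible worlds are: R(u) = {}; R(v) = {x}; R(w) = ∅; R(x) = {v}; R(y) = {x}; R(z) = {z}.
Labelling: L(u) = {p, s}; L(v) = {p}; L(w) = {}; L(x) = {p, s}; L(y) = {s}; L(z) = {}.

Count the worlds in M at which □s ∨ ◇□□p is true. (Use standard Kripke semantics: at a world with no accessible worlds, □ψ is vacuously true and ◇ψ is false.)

5

Let φ = □s ∨ ◇□□p. Evaluate φ at each world:
  u (successors ∅): φ is true.
  v (successors {x}): φ is true.
  w (successors ∅): φ is true.
  x (successors {v}): φ is true.
  y (successors {x}): φ is true.
  z (successors {z}): φ is false.
For instance, at z:
  At z: □s is false, ◇□□p is false, so □s ∨ ◇□□p is false.
    At z: □s requires s at every successor {z}.
      s fails at z, so □s is false at z.
    At z: ◇□□p requires □□p at some successor in {z}.
      At z: □□p is false.
    So ◇□□p is false at z.
Satisfying worlds: {u, v, w, x, y}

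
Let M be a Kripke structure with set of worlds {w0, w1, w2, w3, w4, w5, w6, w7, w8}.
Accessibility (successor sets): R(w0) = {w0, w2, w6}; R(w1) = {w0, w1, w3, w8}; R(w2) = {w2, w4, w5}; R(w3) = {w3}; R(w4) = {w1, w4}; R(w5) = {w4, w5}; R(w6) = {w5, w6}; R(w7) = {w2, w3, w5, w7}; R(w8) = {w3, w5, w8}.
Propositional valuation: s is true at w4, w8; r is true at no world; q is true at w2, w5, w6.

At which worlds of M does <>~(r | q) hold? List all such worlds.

w0, w1, w2, w3, w4, w5, w7, w8

Let φ = <>~(r | q). Evaluate φ at each world:
  w0 (successors {w0, w2, w6}): φ is true.
  w1 (successors {w0, w1, w3, w8}): φ is true.
  w2 (successors {w2, w4, w5}): φ is true.
  w3 (successors {w3}): φ is true.
  w4 (successors {w1, w4}): φ is true.
  w5 (successors {w4, w5}): φ is true.
  w6 (successors {w5, w6}): φ is false.
  w7 (successors {w2, w3, w5, w7}): φ is true.
  w8 (successors {w3, w5, w8}): φ is true.
For instance, at w3:
  At w3: <>~(r | q) requires ~(r | q) at some successor in {w3}.
    ~(r | q) holds at w3, so <>~(r | q) is true at w3.
Satisfying worlds: {w0, w1, w2, w3, w4, w5, w7, w8}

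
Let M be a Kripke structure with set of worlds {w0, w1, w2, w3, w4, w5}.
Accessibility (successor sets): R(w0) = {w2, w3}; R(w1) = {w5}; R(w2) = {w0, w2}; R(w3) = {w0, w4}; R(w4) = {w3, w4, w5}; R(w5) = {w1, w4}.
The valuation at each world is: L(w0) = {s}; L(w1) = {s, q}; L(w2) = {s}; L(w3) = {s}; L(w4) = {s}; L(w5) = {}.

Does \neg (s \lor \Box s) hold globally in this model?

Let φ = \neg (s \lor \Box s). Evaluate φ at each world:
  w0 (successors {w2, w3}): φ is false.
  w1 (successors {w5}): φ is false.
  w2 (successors {w0, w2}): φ is false.
  w3 (successors {w0, w4}): φ is false.
  w4 (successors {w3, w4, w5}): φ is false.
  w5 (successors {w1, w4}): φ is false.
Detail at w0 (counterexample):
  At w0: s \lor \Box s is true, so \neg (s \lor \Box s) is false.
    At w0: s is true, \Box s is true, so s \lor \Box s is true.
      At w0: \Box s requires s at every successor {w2, w3}.
        At w2: s is true.
        At w3: s is true.
      So \Box s is true at w0.

No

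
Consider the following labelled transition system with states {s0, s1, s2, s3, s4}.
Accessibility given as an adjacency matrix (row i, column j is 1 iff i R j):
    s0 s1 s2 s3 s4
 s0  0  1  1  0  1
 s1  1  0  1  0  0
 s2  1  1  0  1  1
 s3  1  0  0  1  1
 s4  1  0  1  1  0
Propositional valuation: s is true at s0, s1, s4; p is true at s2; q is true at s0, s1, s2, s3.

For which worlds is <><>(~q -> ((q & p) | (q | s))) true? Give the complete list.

Let φ = <><>(~q -> ((q & p) | (q | s))). Evaluate φ at each world:
  s0 (successors {s1, s2, s4}): φ is true.
  s1 (successors {s0, s2}): φ is true.
  s2 (successors {s0, s1, s3, s4}): φ is true.
  s3 (successors {s0, s3, s4}): φ is true.
  s4 (successors {s0, s2, s3}): φ is true.
For instance, at s4:
  At s4: <><>(~q -> ((q & p) | (q | s))) requires <>(~q -> ((q & p) | (q | s))) at some successor in {s0, s2, s3}.
    <>(~q -> ((q & p) | (q | s))) holds at s0, so <><>(~q -> ((q & p) | (q | s))) is true at s4.
      At s0: <>(~q -> ((q & p) | (q | s))) requires ~q -> ((q & p) | (q | s)) at some successor in {s1, s2, s4}.
        ~q -> ((q & p) | (q | s)) holds at s1, so <>(~q -> ((q & p) | (q | s))) is true at s0.
Satisfying worlds: {s0, s1, s2, s3, s4}

s0, s1, s2, s3, s4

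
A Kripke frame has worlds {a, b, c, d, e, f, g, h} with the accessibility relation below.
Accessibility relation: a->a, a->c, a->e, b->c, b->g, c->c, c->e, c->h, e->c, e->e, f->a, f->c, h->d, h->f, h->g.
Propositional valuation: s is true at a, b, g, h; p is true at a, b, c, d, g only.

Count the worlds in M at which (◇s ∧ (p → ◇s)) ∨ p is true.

7

Let φ = (◇s ∧ (p → ◇s)) ∨ p. Evaluate φ at each world:
  a (successors {a, c, e}): φ is true.
  b (successors {c, g}): φ is true.
  c (successors {c, e, h}): φ is true.
  d (successors ∅): φ is true.
  e (successors {c, e}): φ is false.
  f (successors {a, c}): φ is true.
  g (successors ∅): φ is true.
  h (successors {d, f, g}): φ is true.
For instance, at a:
  At a: ◇s ∧ (p → ◇s) is true, p is true, so (◇s ∧ (p → ◇s)) ∨ p is true.
    At a: ◇s is true, p → ◇s is true, so ◇s ∧ (p → ◇s) is true.
      At a: ◇s requires s at some successor in {a, c, e}.
        s holds at a, so ◇s is true at a.
      At a: p is true, ◇s is true, so p → ◇s is true.
Satisfying worlds: {a, b, c, d, f, g, h}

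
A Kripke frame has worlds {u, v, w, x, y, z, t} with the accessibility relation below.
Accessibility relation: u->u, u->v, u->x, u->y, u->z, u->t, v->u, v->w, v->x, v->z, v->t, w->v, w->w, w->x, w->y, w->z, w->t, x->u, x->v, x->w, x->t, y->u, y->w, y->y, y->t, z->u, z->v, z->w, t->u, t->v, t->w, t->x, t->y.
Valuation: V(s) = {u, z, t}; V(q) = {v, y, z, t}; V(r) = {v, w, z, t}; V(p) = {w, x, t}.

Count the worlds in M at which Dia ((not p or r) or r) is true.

Recall that Dia ψ holds at a world iff ψ holds at some accessible world.
Let φ = Dia ((not p or r) or r). Evaluate φ at each world:
  u (successors {u, v, x, y, z, t}): φ is true.
  v (successors {u, w, x, z, t}): φ is true.
  w (successors {v, w, x, y, z, t}): φ is true.
  x (successors {u, v, w, t}): φ is true.
  y (successors {u, w, y, t}): φ is true.
  z (successors {u, v, w}): φ is true.
  t (successors {u, v, w, x, y}): φ is true.
For instance, at x:
  At x: Dia ((not p or r) or r) requires (not p or r) or r at some successor in {u, v, w, t}.
    (not p or r) or r holds at u, so Dia ((not p or r) or r) is true at x.
Satisfying worlds: {u, v, w, x, y, z, t}

7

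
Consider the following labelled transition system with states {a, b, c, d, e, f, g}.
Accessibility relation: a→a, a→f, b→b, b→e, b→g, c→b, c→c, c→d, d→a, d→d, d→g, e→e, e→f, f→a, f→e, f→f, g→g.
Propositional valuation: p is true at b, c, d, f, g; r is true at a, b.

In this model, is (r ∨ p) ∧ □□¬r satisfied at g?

Yes

Recall that □ψ holds at a world iff ψ holds at every accessible world, and ◇ψ holds iff ψ holds at some accessible world.
At g: r ∨ p is true, □□¬r is true, so (r ∨ p) ∧ □□¬r is true.
  At g: □□¬r requires □¬r at every successor {g}.
      At g: □¬r requires ¬r at every successor {g}.
        At g: ¬r is true.
      So □¬r is true at g.
  So □□¬r is true at g.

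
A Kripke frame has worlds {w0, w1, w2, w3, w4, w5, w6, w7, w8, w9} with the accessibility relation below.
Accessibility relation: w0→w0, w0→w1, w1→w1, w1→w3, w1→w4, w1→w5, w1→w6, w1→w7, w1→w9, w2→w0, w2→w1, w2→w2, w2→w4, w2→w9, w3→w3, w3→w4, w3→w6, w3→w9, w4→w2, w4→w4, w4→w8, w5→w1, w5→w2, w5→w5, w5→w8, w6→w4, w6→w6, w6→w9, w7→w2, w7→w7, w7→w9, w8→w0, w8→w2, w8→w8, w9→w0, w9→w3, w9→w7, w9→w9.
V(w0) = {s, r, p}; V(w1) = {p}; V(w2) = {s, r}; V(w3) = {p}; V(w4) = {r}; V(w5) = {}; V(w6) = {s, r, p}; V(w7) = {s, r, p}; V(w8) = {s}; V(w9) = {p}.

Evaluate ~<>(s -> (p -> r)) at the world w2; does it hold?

At w2: <>(s -> (p -> r)) is true, so ~<>(s -> (p -> r)) is false.
  At w2: <>(s -> (p -> r)) requires s -> (p -> r) at some successor in {w0, w1, w2, w4, w9}.
    s -> (p -> r) holds at w0, so <>(s -> (p -> r)) is true at w2.

No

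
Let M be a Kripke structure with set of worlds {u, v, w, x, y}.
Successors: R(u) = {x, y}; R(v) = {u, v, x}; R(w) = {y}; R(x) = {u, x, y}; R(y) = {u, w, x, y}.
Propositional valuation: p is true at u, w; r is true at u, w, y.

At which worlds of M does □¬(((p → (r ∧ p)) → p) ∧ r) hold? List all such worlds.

u, w

Let φ = □¬(((p → (r ∧ p)) → p) ∧ r). Evaluate φ at each world:
  u (successors {x, y}): φ is true.
  v (successors {u, v, x}): φ is false.
  w (successors {y}): φ is true.
  x (successors {u, x, y}): φ is false.
  y (successors {u, w, x, y}): φ is false.
For instance, at x:
  At x: □¬(((p → (r ∧ p)) → p) ∧ r) requires ¬(((p → (r ∧ p)) → p) ∧ r) at every successor {u, x, y}.
    ¬(((p → (r ∧ p)) → p) ∧ r) fails at u, so □¬(((p → (r ∧ p)) → p) ∧ r) is false at x.
Satisfying worlds: {u, w}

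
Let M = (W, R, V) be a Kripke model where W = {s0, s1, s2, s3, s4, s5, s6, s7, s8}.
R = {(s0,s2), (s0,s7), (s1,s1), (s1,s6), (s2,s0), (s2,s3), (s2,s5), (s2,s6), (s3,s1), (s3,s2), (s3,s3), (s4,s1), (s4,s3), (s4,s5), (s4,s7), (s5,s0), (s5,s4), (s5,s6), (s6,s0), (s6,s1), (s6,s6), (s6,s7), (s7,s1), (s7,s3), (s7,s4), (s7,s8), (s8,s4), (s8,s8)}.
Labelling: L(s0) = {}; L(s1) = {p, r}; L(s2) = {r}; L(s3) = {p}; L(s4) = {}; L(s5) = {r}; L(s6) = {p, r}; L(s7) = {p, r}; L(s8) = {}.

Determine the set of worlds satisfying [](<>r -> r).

s0, s1

Let φ = [](<>r -> r). Evaluate φ at each world:
  s0 (successors {s2, s7}): φ is true.
  s1 (successors {s1, s6}): φ is true.
  s2 (successors {s0, s3, s5, s6}): φ is false.
  s3 (successors {s1, s2, s3}): φ is false.
  s4 (successors {s1, s3, s5, s7}): φ is false.
  s5 (successors {s0, s4, s6}): φ is false.
  s6 (successors {s0, s1, s6, s7}): φ is false.
  s7 (successors {s1, s3, s4, s8}): φ is false.
  s8 (successors {s4, s8}): φ is false.
For instance, at s3:
  At s3: [](<>r -> r) requires <>r -> r at every successor {s1, s2, s3}.
    <>r -> r fails at s3, so [](<>r -> r) is false at s3.
      At s3: <>r is true, r is false, so <>r -> r is false.
Satisfying worlds: {s0, s1}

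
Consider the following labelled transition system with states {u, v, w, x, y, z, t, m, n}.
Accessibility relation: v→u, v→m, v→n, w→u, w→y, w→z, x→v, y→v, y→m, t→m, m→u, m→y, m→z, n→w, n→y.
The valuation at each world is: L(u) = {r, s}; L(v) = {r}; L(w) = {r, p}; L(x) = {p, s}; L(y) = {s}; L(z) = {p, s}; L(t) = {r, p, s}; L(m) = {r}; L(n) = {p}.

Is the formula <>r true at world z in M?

No

At z: no accessible worlds, so <>r is false.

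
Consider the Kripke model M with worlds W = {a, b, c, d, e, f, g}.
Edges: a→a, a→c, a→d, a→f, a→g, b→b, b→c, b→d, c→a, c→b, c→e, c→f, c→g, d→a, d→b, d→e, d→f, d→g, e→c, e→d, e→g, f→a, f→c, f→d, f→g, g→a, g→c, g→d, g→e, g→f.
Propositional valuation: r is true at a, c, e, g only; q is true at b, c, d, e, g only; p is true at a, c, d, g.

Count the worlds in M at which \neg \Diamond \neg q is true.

2

Let φ = \neg \Diamond \neg q. Evaluate φ at each world:
  a (successors {a, c, d, f, g}): φ is false.
  b (successors {b, c, d}): φ is true.
  c (successors {a, b, e, f, g}): φ is false.
  d (successors {a, b, e, f, g}): φ is false.
  e (successors {c, d, g}): φ is true.
  f (successors {a, c, d, g}): φ is false.
  g (successors {a, c, d, e, f}): φ is false.
For instance, at e:
  At e: \Diamond \neg q is false, so \neg \Diamond \neg q is true.
    At e: \Diamond \neg q requires \neg q at some successor in {c, d, g}.
      At c: \neg q is false.
      At d: \neg q is false.
      At g: \neg q is false.
    So \Diamond \neg q is false at e.
Satisfying worlds: {b, e}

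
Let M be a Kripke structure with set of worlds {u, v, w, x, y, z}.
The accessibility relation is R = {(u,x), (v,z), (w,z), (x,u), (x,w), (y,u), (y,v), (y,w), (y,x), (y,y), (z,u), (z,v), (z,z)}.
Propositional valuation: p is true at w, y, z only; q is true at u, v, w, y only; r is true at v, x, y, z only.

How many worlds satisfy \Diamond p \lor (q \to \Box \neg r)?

Let φ = \Diamond p \lor (q \to \Box \neg r). Evaluate φ at each world:
  u (successors {x}): φ is false.
  v (successors {z}): φ is true.
  w (successors {z}): φ is true.
  x (successors {u, w}): φ is true.
  y (successors {u, v, w, x, y}): φ is true.
  z (successors {u, v, z}): φ is true.
For instance, at v:
  At v: \Diamond p is true, q \to \Box \neg r is false, so \Diamond p \lor (q \to \Box \neg r) is true.
    At v: \Diamond p requires p at some successor in {z}.
      p holds at z, so \Diamond p is true at v.
    At v: q is true, \Box \neg r is false, so q \to \Box \neg r is false.
      At v: \Box \neg r requires \neg r at every successor {z}.
        \neg r fails at z, so \Box \neg r is false at v.
Satisfying worlds: {v, w, x, y, z}

5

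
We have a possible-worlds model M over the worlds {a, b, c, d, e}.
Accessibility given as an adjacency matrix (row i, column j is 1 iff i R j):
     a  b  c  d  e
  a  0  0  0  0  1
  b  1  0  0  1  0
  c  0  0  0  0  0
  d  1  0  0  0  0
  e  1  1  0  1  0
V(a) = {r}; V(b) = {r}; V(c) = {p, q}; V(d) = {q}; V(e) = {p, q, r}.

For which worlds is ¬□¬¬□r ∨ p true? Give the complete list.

a, c, e

Let φ = ¬□¬¬□r ∨ p. Evaluate φ at each world:
  a (successors {e}): φ is true.
  b (successors {a, d}): φ is false.
  c (successors ∅): φ is true.
  d (successors {a}): φ is false.
  e (successors {a, b, d}): φ is true.
For instance, at e:
  At e: ¬□¬¬□r is true, p is true, so ¬□¬¬□r ∨ p is true.
    At e: □¬¬□r is false, so ¬□¬¬□r is true.
      At e: □¬¬□r requires ¬¬□r at every successor {a, b, d}.
        ¬¬□r fails at b, so □¬¬□r is false at e.
Satisfying worlds: {a, c, e}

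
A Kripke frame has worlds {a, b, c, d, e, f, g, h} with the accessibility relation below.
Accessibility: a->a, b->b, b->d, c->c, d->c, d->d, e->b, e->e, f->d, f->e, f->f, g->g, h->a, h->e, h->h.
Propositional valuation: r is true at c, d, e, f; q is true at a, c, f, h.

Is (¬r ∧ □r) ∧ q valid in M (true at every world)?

No

Recall that □ψ holds at a world iff ψ holds at every accessible world, and ◇ψ holds iff ψ holds at some accessible world.
Let φ = (¬r ∧ □r) ∧ q. Evaluate φ at each world:
  a (successors {a}): φ is false.
  b (successors {b, d}): φ is false.
  c (successors {c}): φ is false.
  d (successors {c, d}): φ is false.
  e (successors {b, e}): φ is false.
  f (successors {d, e, f}): φ is false.
  g (successors {g}): φ is false.
  h (successors {a, e, h}): φ is false.
Detail at a (counterexample):
  At a: ¬r ∧ □r is false, q is true, so (¬r ∧ □r) ∧ q is false.
    At a: ¬r is true, □r is false, so ¬r ∧ □r is false.
      At a: □r requires r at every successor {a}.
        r fails at a, so □r is false at a.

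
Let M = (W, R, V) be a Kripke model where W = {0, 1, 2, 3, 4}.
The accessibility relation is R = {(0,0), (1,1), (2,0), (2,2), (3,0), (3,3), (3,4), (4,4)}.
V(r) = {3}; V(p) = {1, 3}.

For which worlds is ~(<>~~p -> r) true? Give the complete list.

1

Let φ = ~(<>~~p -> r). Evaluate φ at each world:
  0 (successors {0}): φ is false.
  1 (successors {1}): φ is true.
  2 (successors {0, 2}): φ is false.
  3 (successors {0, 3, 4}): φ is false.
  4 (successors {4}): φ is false.
For instance, at 4:
  At 4: <>~~p -> r is true, so ~(<>~~p -> r) is false.
    At 4: <>~~p is false, r is false, so <>~~p -> r is true.
      At 4: <>~~p requires ~~p at some successor in {4}.
        At 4: ~~p is false.
      So <>~~p is false at 4.
Satisfying worlds: {1}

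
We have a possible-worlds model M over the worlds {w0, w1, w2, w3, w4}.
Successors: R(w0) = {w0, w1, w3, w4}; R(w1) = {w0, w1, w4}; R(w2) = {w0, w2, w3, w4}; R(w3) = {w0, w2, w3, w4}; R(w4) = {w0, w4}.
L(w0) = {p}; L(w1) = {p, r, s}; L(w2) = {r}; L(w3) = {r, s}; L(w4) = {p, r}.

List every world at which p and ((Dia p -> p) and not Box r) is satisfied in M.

Let φ = p and ((Dia p -> p) and not Box r). Evaluate φ at each world:
  w0 (successors {w0, w1, w3, w4}): φ is true.
  w1 (successors {w0, w1, w4}): φ is true.
  w2 (successors {w0, w2, w3, w4}): φ is false.
  w3 (successors {w0, w2, w3, w4}): φ is false.
  w4 (successors {w0, w4}): φ is true.
For instance, at w1:
  At w1: p is true, (Dia p -> p) and not Box r is true, so p and ((Dia p -> p) and not Box r) is true.
    At w1: Dia p -> p is true, not Box r is true, so (Dia p -> p) and not Box r is true.
      At w1: Dia p is true, p is true, so Dia p -> p is true.
      At w1: Box r is false, so not Box r is true.
Satisfying worlds: {w0, w1, w4}

w0, w1, w4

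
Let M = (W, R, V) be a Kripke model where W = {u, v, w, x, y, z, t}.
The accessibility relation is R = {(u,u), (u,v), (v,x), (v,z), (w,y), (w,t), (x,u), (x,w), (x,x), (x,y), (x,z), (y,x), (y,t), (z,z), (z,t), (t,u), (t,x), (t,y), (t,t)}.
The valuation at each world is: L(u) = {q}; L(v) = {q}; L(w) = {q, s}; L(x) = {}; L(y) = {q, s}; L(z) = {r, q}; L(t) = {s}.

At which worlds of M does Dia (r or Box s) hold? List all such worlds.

v, x, z

Let φ = Dia (r or Box s). Evaluate φ at each world:
  u (successors {u, v}): φ is false.
  v (successors {x, z}): φ is true.
  w (successors {y, t}): φ is false.
  x (successors {u, w, x, y, z}): φ is true.
  y (successors {x, t}): φ is false.
  z (successors {z, t}): φ is true.
  t (successors {u, x, y, t}): φ is false.
For instance, at x:
  At x: Dia (r or Box s) requires r or Box s at some successor in {u, w, x, y, z}.
    r or Box s holds at w, so Dia (r or Box s) is true at x.
      At w: r is false, Box s is true, so r or Box s is true.
Satisfying worlds: {v, x, z}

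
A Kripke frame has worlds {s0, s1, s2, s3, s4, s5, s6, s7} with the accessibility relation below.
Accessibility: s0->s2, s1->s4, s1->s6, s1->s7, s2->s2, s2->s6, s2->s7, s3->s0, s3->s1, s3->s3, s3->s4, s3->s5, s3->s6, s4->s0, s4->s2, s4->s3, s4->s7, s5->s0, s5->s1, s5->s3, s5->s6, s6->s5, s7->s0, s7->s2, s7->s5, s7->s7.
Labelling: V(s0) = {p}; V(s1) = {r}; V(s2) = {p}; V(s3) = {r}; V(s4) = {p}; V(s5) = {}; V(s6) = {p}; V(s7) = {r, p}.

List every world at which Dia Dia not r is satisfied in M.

Let φ = Dia Dia not r. Evaluate φ at each world:
  s0 (successors {s2}): φ is true.
  s1 (successors {s4, s6, s7}): φ is true.
  s2 (successors {s2, s6, s7}): φ is true.
  s3 (successors {s0, s1, s3, s4, s5, s6}): φ is true.
  s4 (successors {s0, s2, s3, s7}): φ is true.
  s5 (successors {s0, s1, s3, s6}): φ is true.
  s6 (successors {s5}): φ is true.
  s7 (successors {s0, s2, s5, s7}): φ is true.
For instance, at s6:
  At s6: Dia Dia not r requires Dia not r at some successor in {s5}.
    Dia not r holds at s5, so Dia Dia not r is true at s6.
      At s5: Dia not r requires not r at some successor in {s0, s1, s3, s6}.
        not r holds at s0, so Dia not r is true at s5.
Satisfying worlds: {s0, s1, s2, s3, s4, s5, s6, s7}

s0, s1, s2, s3, s4, s5, s6, s7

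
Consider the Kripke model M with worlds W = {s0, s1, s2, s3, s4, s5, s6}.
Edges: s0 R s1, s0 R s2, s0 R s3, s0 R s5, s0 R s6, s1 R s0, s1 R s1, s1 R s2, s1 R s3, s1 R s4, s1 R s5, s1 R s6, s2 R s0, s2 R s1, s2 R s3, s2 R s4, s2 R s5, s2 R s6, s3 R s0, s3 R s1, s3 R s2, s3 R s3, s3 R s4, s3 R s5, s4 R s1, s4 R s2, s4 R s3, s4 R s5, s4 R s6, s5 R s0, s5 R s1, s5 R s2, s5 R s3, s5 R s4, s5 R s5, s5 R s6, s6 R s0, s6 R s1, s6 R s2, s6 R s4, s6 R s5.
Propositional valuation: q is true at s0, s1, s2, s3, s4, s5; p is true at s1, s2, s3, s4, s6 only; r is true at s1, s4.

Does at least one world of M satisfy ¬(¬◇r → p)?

No

Let φ = ¬(¬◇r → p). Evaluate φ at each world:
  s0 (successors {s1, s2, s3, s5, s6}): φ is false.
  s1 (successors {s0, s1, s2, s3, s4, s5, s6}): φ is false.
  s2 (successors {s0, s1, s3, s4, s5, s6}): φ is false.
  s3 (successors {s0, s1, s2, s3, s4, s5}): φ is false.
  s4 (successors {s1, s2, s3, s5, s6}): φ is false.
  s5 (successors {s0, s1, s2, s3, s4, s5, s6}): φ is false.
  s6 (successors {s0, s1, s2, s4, s5}): φ is false.
For instance, at s5:
  At s5: ¬◇r → p is true, so ¬(¬◇r → p) is false.
    At s5: ¬◇r is false, p is false, so ¬◇r → p is true.
      At s5: ◇r is true, so ¬◇r is false.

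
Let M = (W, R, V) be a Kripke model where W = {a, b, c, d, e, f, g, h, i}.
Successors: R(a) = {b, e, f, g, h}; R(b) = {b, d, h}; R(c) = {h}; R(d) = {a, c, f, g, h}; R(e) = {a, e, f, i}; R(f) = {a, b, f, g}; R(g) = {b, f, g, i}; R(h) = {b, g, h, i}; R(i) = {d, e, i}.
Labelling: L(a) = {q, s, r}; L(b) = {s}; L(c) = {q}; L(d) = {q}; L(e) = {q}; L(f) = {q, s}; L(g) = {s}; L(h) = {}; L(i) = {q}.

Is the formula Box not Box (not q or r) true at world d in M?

No

At d: Box not Box (not q or r) requires not Box (not q or r) at every successor {a, c, f, g, h}.
  not Box (not q or r) fails at c, so Box not Box (not q or r) is false at d.
    At c: Box (not q or r) is true, so not Box (not q or r) is false.
      At c: Box (not q or r) requires not q or r at every successor {h}.
        At h: not q or r is true.
      So Box (not q or r) is true at c.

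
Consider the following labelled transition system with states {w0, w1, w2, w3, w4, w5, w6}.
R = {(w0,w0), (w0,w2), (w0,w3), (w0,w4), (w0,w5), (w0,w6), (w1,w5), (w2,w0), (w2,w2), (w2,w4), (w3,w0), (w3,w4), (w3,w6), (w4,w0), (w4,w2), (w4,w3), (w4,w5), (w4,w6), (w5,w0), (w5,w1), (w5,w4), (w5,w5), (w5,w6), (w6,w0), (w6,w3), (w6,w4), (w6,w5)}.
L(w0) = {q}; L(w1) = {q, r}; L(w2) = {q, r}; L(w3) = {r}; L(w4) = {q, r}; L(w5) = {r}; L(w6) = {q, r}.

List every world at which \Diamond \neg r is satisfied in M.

Let φ = \Diamond \neg r. Evaluate φ at each world:
  w0 (successors {w0, w2, w3, w4, w5, w6}): φ is true.
  w1 (successors {w5}): φ is false.
  w2 (successors {w0, w2, w4}): φ is true.
  w3 (successors {w0, w4, w6}): φ is true.
  w4 (successors {w0, w2, w3, w5, w6}): φ is true.
  w5 (successors {w0, w1, w4, w5, w6}): φ is true.
  w6 (successors {w0, w3, w4, w5}): φ is true.
For instance, at w4:
  At w4: \Diamond \neg r requires \neg r at some successor in {w0, w2, w3, w5, w6}.
    \neg r holds at w0, so \Diamond \neg r is true at w4.
Satisfying worlds: {w0, w2, w3, w4, w5, w6}

w0, w2, w3, w4, w5, w6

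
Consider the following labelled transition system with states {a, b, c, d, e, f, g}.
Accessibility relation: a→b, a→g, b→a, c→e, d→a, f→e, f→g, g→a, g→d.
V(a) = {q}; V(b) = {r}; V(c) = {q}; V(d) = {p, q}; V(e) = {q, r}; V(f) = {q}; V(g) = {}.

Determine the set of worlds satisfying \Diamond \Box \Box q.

b, c, d, f, g

Recall that \Box ψ holds at a world iff ψ holds at every accessible world, and \Diamond ψ holds iff ψ holds at some accessible world.
Let φ = \Diamond \Box \Box q. Evaluate φ at each world:
  a (successors {b, g}): φ is false.
  b (successors {a}): φ is true.
  c (successors {e}): φ is true.
  d (successors {a}): φ is true.
  e (successors ∅): φ is false.
  f (successors {e, g}): φ is true.
  g (successors {a, d}): φ is true.
For instance, at c:
  At c: \Diamond \Box \Box q requires \Box \Box q at some successor in {e}.
    \Box \Box q holds at e, so \Diamond \Box \Box q is true at c.
      At e: no accessible worlds, so \Box \Box q holds vacuously.
Satisfying worlds: {b, c, d, f, g}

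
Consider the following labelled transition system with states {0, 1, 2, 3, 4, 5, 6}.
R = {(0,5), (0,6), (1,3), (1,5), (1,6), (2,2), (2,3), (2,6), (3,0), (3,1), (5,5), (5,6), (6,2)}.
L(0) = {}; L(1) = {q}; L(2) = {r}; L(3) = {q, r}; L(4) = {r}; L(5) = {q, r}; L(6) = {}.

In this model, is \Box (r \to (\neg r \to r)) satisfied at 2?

Yes

Recall that \Box ψ holds at a world iff ψ holds at every accessible world, and \Diamond ψ holds iff ψ holds at some accessible world.
At 2: \Box (r \to (\neg r \to r)) requires r \to (\neg r \to r) at every successor {2, 3, 6}.
  At 2: r \to (\neg r \to r) is true.
  At 3: r \to (\neg r \to r) is true.
  At 6: r \to (\neg r \to r) is true.
So \Box (r \to (\neg r \to r)) is true at 2.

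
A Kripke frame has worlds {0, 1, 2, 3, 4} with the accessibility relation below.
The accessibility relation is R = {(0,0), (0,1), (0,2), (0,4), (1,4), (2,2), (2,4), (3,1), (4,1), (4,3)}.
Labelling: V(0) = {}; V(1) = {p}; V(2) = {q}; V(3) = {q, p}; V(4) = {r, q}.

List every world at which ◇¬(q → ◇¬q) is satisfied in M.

Let φ = ◇¬(q → ◇¬q). Evaluate φ at each world:
  0 (successors {0, 1, 2, 4}): φ is true.
  1 (successors {4}): φ is false.
  2 (successors {2, 4}): φ is true.
  3 (successors {1}): φ is false.
  4 (successors {1, 3}): φ is false.
For instance, at 4:
  At 4: ◇¬(q → ◇¬q) requires ¬(q → ◇¬q) at some successor in {1, 3}.
    At 1: ¬(q → ◇¬q) is false.
    At 3: ¬(q → ◇¬q) is false.
  So ◇¬(q → ◇¬q) is false at 4.
Satisfying worlds: {0, 2}

0, 2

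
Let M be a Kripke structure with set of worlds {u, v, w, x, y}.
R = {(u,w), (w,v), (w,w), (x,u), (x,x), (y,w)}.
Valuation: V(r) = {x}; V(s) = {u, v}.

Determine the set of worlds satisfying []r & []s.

v

Let φ = []r & []s. Evaluate φ at each world:
  u (successors {w}): φ is false.
  v (successors ∅): φ is true.
  w (successors {v, w}): φ is false.
  x (successors {u, x}): φ is false.
  y (successors {w}): φ is false.
For instance, at u:
  At u: []r is false, []s is false, so []r & []s is false.
    At u: []r requires r at every successor {w}.
      r fails at w, so []r is false at u.
    At u: []s requires s at every successor {w}.
      s fails at w, so []s is false at u.
Satisfying worlds: {v}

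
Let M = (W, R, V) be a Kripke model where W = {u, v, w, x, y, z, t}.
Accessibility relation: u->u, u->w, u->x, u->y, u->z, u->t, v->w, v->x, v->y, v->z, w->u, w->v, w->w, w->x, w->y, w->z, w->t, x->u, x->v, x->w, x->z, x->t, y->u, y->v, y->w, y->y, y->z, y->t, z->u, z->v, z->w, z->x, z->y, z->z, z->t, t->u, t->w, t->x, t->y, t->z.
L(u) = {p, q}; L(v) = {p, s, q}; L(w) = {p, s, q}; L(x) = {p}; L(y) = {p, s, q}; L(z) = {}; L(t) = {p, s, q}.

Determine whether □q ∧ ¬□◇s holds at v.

No

At v: □q is false, ¬□◇s is false, so □q ∧ ¬□◇s is false.
  At v: □q requires q at every successor {w, x, y, z}.
    q fails at x, so □q is false at v.
  At v: □◇s is true, so ¬□◇s is false.
    At v: □◇s requires ◇s at every successor {w, x, y, z}.
      At w: ◇s is true.
      At x: ◇s is true.
      At y: ◇s is true.
      At z: ◇s is true.
    So □◇s is true at v.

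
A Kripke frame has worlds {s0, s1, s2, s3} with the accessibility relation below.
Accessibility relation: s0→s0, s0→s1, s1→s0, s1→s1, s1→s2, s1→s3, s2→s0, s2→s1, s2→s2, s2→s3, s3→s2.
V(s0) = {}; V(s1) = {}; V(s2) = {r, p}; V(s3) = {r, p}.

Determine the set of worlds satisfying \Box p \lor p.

Recall that \Box ψ holds at a world iff ψ holds at every accessible world, and \Diamond ψ holds iff ψ holds at some accessible world.
Let φ = \Box p \lor p. Evaluate φ at each world:
  s0 (successors {s0, s1}): φ is false.
  s1 (successors {s0, s1, s2, s3}): φ is false.
  s2 (successors {s0, s1, s2, s3}): φ is true.
  s3 (successors {s2}): φ is true.
For instance, at s2:
  At s2: \Box p is false, p is true, so \Box p \lor p is true.
    At s2: \Box p requires p at every successor {s0, s1, s2, s3}.
      p fails at s0, so \Box p is false at s2.
Satisfying worlds: {s2, s3}

s2, s3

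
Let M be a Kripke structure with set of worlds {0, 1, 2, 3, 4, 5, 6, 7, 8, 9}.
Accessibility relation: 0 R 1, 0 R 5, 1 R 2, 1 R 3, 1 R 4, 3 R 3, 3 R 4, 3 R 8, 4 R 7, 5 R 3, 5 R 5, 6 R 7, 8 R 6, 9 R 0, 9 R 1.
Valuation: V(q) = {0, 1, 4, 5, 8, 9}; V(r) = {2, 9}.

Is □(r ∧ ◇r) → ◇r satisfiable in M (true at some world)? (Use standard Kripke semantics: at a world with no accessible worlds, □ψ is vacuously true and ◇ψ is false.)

Let φ = □(r ∧ ◇r) → ◇r. Evaluate φ at each world:
  0 (successors {1, 5}): φ is true.
  1 (successors {2, 3, 4}): φ is true.
  2 (successors ∅): φ is false.
  3 (successors {3, 4, 8}): φ is true.
  4 (successors {7}): φ is true.
  5 (successors {3, 5}): φ is true.
  6 (successors {7}): φ is true.
  7 (successors ∅): φ is false.
  8 (successors {6}): φ is true.
  9 (successors {0, 1}): φ is true.
Detail at 0 (witness):
  At 0: □(r ∧ ◇r) is false, ◇r is false, so □(r ∧ ◇r) → ◇r is true.
    At 0: □(r ∧ ◇r) requires r ∧ ◇r at every successor {1, 5}.
      r ∧ ◇r fails at 1, so □(r ∧ ◇r) is false at 0.
    At 0: ◇r requires r at some successor in {1, 5}.
      At 1: r is false.
      At 5: r is false.
    So ◇r is false at 0.

Yes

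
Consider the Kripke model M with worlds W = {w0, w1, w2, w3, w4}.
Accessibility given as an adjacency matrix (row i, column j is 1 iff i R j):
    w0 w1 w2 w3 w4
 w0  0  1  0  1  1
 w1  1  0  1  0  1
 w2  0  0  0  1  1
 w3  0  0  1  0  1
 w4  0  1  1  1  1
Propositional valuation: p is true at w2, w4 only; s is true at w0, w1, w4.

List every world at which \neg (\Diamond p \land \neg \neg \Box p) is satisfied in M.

Let φ = \neg (\Diamond p \land \neg \neg \Box p). Evaluate φ at each world:
  w0 (successors {w1, w3, w4}): φ is true.
  w1 (successors {w0, w2, w4}): φ is true.
  w2 (successors {w3, w4}): φ is true.
  w3 (successors {w2, w4}): φ is false.
  w4 (successors {w1, w2, w3, w4}): φ is true.
For instance, at w1:
  At w1: \Diamond p \land \neg \neg \Box p is false, so \neg (\Diamond p \land \neg \neg \Box p) is true.
    At w1: \Diamond p is true, \neg \neg \Box p is false, so \Diamond p \land \neg \neg \Box p is false.
      At w1: \Diamond p requires p at some successor in {w0, w2, w4}.
        p holds at w2, so \Diamond p is true at w1.
      At w1: \neg \Box p is true, so \neg \neg \Box p is false.
Satisfying worlds: {w0, w1, w2, w4}

w0, w1, w2, w4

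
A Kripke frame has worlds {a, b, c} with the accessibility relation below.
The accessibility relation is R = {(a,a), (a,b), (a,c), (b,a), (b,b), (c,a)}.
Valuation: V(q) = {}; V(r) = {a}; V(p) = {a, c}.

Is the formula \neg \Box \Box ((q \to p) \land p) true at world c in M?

At c: \Box \Box ((q \to p) \land p) is false, so \neg \Box \Box ((q \to p) \land p) is true.
  At c: \Box \Box ((q \to p) \land p) requires \Box ((q \to p) \land p) at every successor {a}.
    \Box ((q \to p) \land p) fails at a, so \Box \Box ((q \to p) \land p) is false at c.
      At a: \Box ((q \to p) \land p) requires (q \to p) \land p at every successor {a, b, c}.
        (q \to p) \land p fails at b, so \Box ((q \to p) \land p) is false at a.

Yes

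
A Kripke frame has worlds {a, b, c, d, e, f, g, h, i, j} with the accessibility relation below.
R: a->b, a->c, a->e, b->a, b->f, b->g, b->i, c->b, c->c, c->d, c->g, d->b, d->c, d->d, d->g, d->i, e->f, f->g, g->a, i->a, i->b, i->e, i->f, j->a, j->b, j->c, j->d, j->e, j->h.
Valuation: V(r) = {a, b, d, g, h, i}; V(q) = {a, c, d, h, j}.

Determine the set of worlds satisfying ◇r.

Recall that ◇ψ holds at a world iff ψ holds at some accessible world.
Let φ = ◇r. Evaluate φ at each world:
  a (successors {b, c, e}): φ is true.
  b (successors {a, f, g, i}): φ is true.
  c (successors {b, c, d, g}): φ is true.
  d (successors {b, c, d, g, i}): φ is true.
  e (successors {f}): φ is false.
  f (successors {g}): φ is true.
  g (successors {a}): φ is true.
  h (successors ∅): φ is false.
  i (successors {a, b, e, f}): φ is true.
  j (successors {a, b, c, d, e, h}): φ is true.
For instance, at g:
  At g: ◇r requires r at some successor in {a}.
    r holds at a, so ◇r is true at g.
Satisfying worlds: {a, b, c, d, f, g, i, j}

a, b, c, d, f, g, i, j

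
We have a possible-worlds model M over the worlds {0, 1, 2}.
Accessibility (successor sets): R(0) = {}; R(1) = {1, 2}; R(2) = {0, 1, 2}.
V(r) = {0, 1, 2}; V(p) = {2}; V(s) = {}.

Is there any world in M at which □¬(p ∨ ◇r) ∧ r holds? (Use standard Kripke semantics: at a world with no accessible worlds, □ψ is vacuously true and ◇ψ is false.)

Yes

Let φ = □¬(p ∨ ◇r) ∧ r. Evaluate φ at each world:
  0 (successors ∅): φ is true.
  1 (successors {1, 2}): φ is false.
  2 (successors {0, 1, 2}): φ is false.
Detail at 0 (witness):
  At 0: □¬(p ∨ ◇r) is true, r is true, so □¬(p ∨ ◇r) ∧ r is true.
    At 0: no accessible worlds, so □¬(p ∨ ◇r) holds vacuously.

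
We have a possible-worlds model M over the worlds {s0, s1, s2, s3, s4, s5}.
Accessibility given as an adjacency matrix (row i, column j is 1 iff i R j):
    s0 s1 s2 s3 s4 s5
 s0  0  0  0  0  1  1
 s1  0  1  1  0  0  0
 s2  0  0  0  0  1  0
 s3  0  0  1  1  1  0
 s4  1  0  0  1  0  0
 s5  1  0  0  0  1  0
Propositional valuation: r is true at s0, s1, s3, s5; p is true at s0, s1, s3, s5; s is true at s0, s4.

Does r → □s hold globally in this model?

Let φ = r → □s. Evaluate φ at each world:
  s0 (successors {s4, s5}): φ is false.
  s1 (successors {s1, s2}): φ is false.
  s2 (successors {s4}): φ is true.
  s3 (successors {s2, s3, s4}): φ is false.
  s4 (successors {s0, s3}): φ is true.
  s5 (successors {s0, s4}): φ is true.
Detail at s0 (counterexample):
  At s0: r is true, □s is false, so r → □s is false.
    At s0: □s requires s at every successor {s4, s5}.
      s fails at s5, so □s is false at s0.

No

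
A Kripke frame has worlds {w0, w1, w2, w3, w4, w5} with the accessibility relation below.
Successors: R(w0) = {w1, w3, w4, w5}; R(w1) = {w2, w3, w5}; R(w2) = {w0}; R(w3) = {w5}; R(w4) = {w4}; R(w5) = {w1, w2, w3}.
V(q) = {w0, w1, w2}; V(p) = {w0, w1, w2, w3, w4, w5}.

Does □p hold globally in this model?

Recall that □ψ holds at a world iff ψ holds at every accessible world, and ◇ψ holds iff ψ holds at some accessible world.
Let φ = □p. Evaluate φ at each world:
  w0 (successors {w1, w3, w4, w5}): φ is true.
  w1 (successors {w2, w3, w5}): φ is true.
  w2 (successors {w0}): φ is true.
  w3 (successors {w5}): φ is true.
  w4 (successors {w4}): φ is true.
  w5 (successors {w1, w2, w3}): φ is true.
For instance, at w4:
  At w4: □p requires p at every successor {w4}.
    At w4: p is true.
  So □p is true at w4.

Yes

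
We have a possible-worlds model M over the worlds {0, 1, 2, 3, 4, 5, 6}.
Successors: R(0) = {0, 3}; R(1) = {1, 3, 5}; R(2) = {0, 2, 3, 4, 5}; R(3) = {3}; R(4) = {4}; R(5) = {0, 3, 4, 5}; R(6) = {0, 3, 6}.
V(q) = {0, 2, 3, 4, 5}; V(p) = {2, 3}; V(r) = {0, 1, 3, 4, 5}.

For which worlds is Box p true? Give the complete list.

3

Recall that Box ψ holds at a world iff ψ holds at every accessible world, and Dia ψ holds iff ψ holds at some accessible world.
Let φ = Box p. Evaluate φ at each world:
  0 (successors {0, 3}): φ is false.
  1 (successors {1, 3, 5}): φ is false.
  2 (successors {0, 2, 3, 4, 5}): φ is false.
  3 (successors {3}): φ is true.
  4 (successors {4}): φ is false.
  5 (successors {0, 3, 4, 5}): φ is false.
  6 (successors {0, 3, 6}): φ is false.
For instance, at 3:
  At 3: Box p requires p at every successor {3}.
    At 3: p is true.
  So Box p is true at 3.
Satisfying worlds: {3}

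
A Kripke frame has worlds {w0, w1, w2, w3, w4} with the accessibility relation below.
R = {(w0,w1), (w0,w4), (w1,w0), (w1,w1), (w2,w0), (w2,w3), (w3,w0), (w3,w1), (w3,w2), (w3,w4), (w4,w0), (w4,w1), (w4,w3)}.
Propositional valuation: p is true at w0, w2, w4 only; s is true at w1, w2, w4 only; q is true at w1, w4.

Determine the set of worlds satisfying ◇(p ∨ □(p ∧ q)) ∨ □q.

Let φ = ◇(p ∨ □(p ∧ q)) ∨ □q. Evaluate φ at each world:
  w0 (successors {w1, w4}): φ is true.
  w1 (successors {w0, w1}): φ is true.
  w2 (successors {w0, w3}): φ is true.
  w3 (successors {w0, w1, w2, w4}): φ is true.
  w4 (successors {w0, w1, w3}): φ is true.
For instance, at w1:
  At w1: ◇(p ∨ □(p ∧ q)) is true, □q is false, so ◇(p ∨ □(p ∧ q)) ∨ □q is true.
    At w1: ◇(p ∨ □(p ∧ q)) requires p ∨ □(p ∧ q) at some successor in {w0, w1}.
      p ∨ □(p ∧ q) holds at w0, so ◇(p ∨ □(p ∧ q)) is true at w1.
    At w1: □q requires q at every successor {w0, w1}.
      q fails at w0, so □q is false at w1.
Satisfying worlds: {w0, w1, w2, w3, w4}

w0, w1, w2, w3, w4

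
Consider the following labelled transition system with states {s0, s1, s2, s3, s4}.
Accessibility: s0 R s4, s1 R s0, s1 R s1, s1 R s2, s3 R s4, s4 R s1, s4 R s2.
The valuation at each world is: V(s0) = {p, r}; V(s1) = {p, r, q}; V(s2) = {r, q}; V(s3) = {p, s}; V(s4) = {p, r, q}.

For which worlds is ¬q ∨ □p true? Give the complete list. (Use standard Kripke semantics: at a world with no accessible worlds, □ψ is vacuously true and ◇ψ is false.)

Let φ = ¬q ∨ □p. Evaluate φ at each world:
  s0 (successors {s4}): φ is true.
  s1 (successors {s0, s1, s2}): φ is false.
  s2 (successors ∅): φ is true.
  s3 (successors {s4}): φ is true.
  s4 (successors {s1, s2}): φ is false.
For instance, at s4:
  At s4: ¬q is false, □p is false, so ¬q ∨ □p is false.
    At s4: □p requires p at every successor {s1, s2}.
      p fails at s2, so □p is false at s4.
Satisfying worlds: {s0, s2, s3}

s0, s2, s3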